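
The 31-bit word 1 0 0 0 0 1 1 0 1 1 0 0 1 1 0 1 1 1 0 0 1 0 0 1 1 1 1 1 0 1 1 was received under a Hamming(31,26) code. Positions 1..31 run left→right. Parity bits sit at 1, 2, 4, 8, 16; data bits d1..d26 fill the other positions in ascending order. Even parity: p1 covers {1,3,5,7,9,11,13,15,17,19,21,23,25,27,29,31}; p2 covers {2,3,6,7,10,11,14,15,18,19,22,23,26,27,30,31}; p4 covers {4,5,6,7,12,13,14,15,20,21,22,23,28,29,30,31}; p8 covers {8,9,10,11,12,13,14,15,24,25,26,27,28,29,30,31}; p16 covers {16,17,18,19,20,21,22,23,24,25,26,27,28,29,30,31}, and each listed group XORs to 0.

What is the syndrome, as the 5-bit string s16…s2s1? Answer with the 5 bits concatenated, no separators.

s1 (pos 1,3,5,7,9,11,13,15,17,19,21,23,25,27,29,31): 1⊕0⊕0⊕1⊕1⊕0⊕1⊕0⊕1⊕0⊕1⊕0⊕1⊕1⊕0⊕1 = 1
s2 (pos 2,3,6,7,10,11,14,15,18,19,22,23,26,27,30,31): 0⊕0⊕1⊕1⊕1⊕0⊕1⊕0⊕1⊕0⊕0⊕0⊕1⊕1⊕1⊕1 = 1
s4 (pos 4,5,6,7,12,13,14,15,20,21,22,23,28,29,30,31): 0⊕0⊕1⊕1⊕0⊕1⊕1⊕0⊕0⊕1⊕0⊕0⊕1⊕0⊕1⊕1 = 0
s8 (pos 8,9,10,11,12,13,14,15,24,25,26,27,28,29,30,31): 0⊕1⊕1⊕0⊕0⊕1⊕1⊕0⊕1⊕1⊕1⊕1⊕1⊕0⊕1⊕1 = 1
s16 (pos 16,17,18,19,20,21,22,23,24,25,26,27,28,29,30,31): 1⊕1⊕1⊕0⊕0⊕1⊕0⊕0⊕1⊕1⊕1⊕1⊕1⊕0⊕1⊕1 = 1
Syndrome s16…s1 = 11011 → error at position 27.

11011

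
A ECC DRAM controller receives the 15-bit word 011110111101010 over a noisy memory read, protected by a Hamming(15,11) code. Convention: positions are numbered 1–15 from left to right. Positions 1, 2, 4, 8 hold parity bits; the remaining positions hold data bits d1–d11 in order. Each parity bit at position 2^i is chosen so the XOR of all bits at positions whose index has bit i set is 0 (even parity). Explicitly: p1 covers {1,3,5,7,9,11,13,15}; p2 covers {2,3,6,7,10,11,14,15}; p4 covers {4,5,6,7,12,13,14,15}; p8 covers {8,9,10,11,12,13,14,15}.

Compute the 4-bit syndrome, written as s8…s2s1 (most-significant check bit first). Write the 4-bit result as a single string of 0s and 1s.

1110

s1 (pos 1,3,5,7,9,11,13,15): 0⊕1⊕1⊕1⊕1⊕0⊕0⊕0 = 0
s2 (pos 2,3,6,7,10,11,14,15): 1⊕1⊕0⊕1⊕1⊕0⊕1⊕0 = 1
s4 (pos 4,5,6,7,12,13,14,15): 1⊕1⊕0⊕1⊕1⊕0⊕1⊕0 = 1
s8 (pos 8,9,10,11,12,13,14,15): 1⊕1⊕1⊕0⊕1⊕0⊕1⊕0 = 1
Syndrome s8…s1 = 1110 → error at position 14.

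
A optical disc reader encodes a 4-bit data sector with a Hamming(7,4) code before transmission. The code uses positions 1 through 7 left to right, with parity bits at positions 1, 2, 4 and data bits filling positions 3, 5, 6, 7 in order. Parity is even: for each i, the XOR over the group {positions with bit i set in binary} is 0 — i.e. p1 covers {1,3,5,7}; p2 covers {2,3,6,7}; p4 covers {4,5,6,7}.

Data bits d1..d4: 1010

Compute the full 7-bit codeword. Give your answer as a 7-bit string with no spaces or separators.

Place data at non-parity positions: p1 p2 1 p4 0 1 0
p1 (pos 1,3,5,7): XOR of data positions = 1⊕0⊕0 = 1
p2 (pos 2,3,6,7): XOR of data positions = 1⊕1⊕0 = 0
p4 (pos 4,5,6,7): XOR of data positions = 0⊕1⊕0 = 1
Codeword: 1011010

1011010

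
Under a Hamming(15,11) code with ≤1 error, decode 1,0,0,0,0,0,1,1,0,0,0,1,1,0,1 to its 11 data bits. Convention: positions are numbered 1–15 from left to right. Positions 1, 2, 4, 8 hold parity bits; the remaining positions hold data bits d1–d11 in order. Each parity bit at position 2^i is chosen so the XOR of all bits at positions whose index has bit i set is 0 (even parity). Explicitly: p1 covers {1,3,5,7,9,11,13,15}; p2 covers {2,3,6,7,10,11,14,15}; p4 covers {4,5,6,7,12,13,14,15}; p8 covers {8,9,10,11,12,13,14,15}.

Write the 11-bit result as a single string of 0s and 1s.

00010001101

s1 (pos 1,3,5,7,9,11,13,15): 1⊕0⊕0⊕1⊕0⊕0⊕1⊕1 = 0
s2 (pos 2,3,6,7,10,11,14,15): 0⊕0⊕0⊕1⊕0⊕0⊕0⊕1 = 0
s4 (pos 4,5,6,7,12,13,14,15): 0⊕0⊕0⊕1⊕1⊕1⊕0⊕1 = 0
s8 (pos 8,9,10,11,12,13,14,15): 1⊕0⊕0⊕0⊕1⊕1⊕0⊕1 = 0
Syndrome s8…s1 = 0000 → no error.
Read data bits from positions 3,5,6,7,9,10,11,12,13,14,15: 00010001101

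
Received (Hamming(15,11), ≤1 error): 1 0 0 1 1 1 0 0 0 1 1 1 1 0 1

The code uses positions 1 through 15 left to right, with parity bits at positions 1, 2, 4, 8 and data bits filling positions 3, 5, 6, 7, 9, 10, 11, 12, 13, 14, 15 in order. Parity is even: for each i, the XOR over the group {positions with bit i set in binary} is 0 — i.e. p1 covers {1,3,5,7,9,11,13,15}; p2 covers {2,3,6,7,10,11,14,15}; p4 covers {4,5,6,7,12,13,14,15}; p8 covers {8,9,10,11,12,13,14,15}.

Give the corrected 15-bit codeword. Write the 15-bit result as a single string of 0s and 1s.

s1 (pos 1,3,5,7,9,11,13,15): 1⊕0⊕1⊕0⊕0⊕1⊕1⊕1 = 1
s2 (pos 2,3,6,7,10,11,14,15): 0⊕0⊕1⊕0⊕1⊕1⊕0⊕1 = 0
s4 (pos 4,5,6,7,12,13,14,15): 1⊕1⊕1⊕0⊕1⊕1⊕0⊕1 = 0
s8 (pos 8,9,10,11,12,13,14,15): 0⊕0⊕1⊕1⊕1⊕1⊕0⊕1 = 1
Syndrome s8…s1 = 1001 → error at position 9.
Flip position 9: 100111000111101 → 100111001111101

100111001111101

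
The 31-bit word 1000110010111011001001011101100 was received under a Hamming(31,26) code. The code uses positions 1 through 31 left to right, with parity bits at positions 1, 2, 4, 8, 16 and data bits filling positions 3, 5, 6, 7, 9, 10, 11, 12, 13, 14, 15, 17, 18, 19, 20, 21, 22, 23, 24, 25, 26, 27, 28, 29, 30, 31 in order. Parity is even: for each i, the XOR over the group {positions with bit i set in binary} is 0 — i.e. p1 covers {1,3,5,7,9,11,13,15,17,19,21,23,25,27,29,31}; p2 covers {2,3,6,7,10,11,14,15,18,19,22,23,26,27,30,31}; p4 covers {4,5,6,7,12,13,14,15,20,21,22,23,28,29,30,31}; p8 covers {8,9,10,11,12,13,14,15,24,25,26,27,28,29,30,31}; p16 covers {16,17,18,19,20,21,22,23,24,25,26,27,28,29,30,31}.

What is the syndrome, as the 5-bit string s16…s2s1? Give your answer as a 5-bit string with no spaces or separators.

00001

s1 (pos 1,3,5,7,9,11,13,15,17,19,21,23,25,27,29,31): 1⊕0⊕1⊕0⊕1⊕1⊕1⊕1⊕0⊕1⊕0⊕0⊕1⊕0⊕1⊕0 = 1
s2 (pos 2,3,6,7,10,11,14,15,18,19,22,23,26,27,30,31): 0⊕0⊕1⊕0⊕0⊕1⊕0⊕1⊕0⊕1⊕1⊕0⊕1⊕0⊕0⊕0 = 0
s4 (pos 4,5,6,7,12,13,14,15,20,21,22,23,28,29,30,31): 0⊕1⊕1⊕0⊕1⊕1⊕0⊕1⊕0⊕0⊕1⊕0⊕1⊕1⊕0⊕0 = 0
s8 (pos 8,9,10,11,12,13,14,15,24,25,26,27,28,29,30,31): 0⊕1⊕0⊕1⊕1⊕1⊕0⊕1⊕1⊕1⊕1⊕0⊕1⊕1⊕0⊕0 = 0
s16 (pos 16,17,18,19,20,21,22,23,24,25,26,27,28,29,30,31): 1⊕0⊕0⊕1⊕0⊕0⊕1⊕0⊕1⊕1⊕1⊕0⊕1⊕1⊕0⊕0 = 0
Syndrome s16…s1 = 00001 → error at position 1.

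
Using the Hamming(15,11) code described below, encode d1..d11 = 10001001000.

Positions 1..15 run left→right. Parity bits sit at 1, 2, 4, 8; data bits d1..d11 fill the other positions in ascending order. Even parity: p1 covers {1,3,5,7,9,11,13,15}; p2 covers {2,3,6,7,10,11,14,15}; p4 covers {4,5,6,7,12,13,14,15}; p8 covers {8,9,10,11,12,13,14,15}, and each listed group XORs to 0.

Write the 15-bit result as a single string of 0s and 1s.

Place data at non-parity positions: p1 p2 1 p4 0 0 0 p8 1 0 0 1 0 0 0
p1 (pos 1,3,5,7,9,11,13,15): XOR of data positions = 1⊕0⊕0⊕1⊕0⊕0⊕0 = 0
p2 (pos 2,3,6,7,10,11,14,15): XOR of data positions = 1⊕0⊕0⊕0⊕0⊕0⊕0 = 1
p4 (pos 4,5,6,7,12,13,14,15): XOR of data positions = 0⊕0⊕0⊕1⊕0⊕0⊕0 = 1
p8 (pos 8,9,10,11,12,13,14,15): XOR of data positions = 1⊕0⊕0⊕1⊕0⊕0⊕0 = 0
Codeword: 011100001001000

011100001001000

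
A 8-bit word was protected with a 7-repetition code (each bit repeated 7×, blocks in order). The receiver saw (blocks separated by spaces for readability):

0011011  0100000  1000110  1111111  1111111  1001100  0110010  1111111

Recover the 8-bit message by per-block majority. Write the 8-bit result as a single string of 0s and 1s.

Block 1 (0011011): 4 ones → 1
Block 2 (0100000): 1 one → 0
Block 3 (1000110): 3 ones → 0
Block 4 (1111111): 7 ones → 1
Block 5 (1111111): 7 ones → 1
Block 6 (1001100): 3 ones → 0
Block 7 (0110010): 3 ones → 0
Block 8 (1111111): 7 ones → 1

10011001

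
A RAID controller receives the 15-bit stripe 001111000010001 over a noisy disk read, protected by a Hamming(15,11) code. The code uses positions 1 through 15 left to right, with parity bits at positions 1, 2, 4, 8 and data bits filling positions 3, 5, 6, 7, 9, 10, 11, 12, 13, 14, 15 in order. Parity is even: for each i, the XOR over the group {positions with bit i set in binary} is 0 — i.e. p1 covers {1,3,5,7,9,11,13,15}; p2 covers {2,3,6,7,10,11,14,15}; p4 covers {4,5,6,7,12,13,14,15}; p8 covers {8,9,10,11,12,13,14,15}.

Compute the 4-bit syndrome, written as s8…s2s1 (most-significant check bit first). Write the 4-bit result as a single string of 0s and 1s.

0000

s1 (pos 1,3,5,7,9,11,13,15): 0⊕1⊕1⊕0⊕0⊕1⊕0⊕1 = 0
s2 (pos 2,3,6,7,10,11,14,15): 0⊕1⊕1⊕0⊕0⊕1⊕0⊕1 = 0
s4 (pos 4,5,6,7,12,13,14,15): 1⊕1⊕1⊕0⊕0⊕0⊕0⊕1 = 0
s8 (pos 8,9,10,11,12,13,14,15): 0⊕0⊕0⊕1⊕0⊕0⊕0⊕1 = 0
Syndrome s8…s1 = 0000 → no error.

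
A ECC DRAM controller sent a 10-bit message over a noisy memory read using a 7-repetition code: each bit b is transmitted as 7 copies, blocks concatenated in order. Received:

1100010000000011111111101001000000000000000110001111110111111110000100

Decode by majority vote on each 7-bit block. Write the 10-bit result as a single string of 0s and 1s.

Block 1 (1100010): 3 ones → 0
Block 2 (0000000): 0 ones → 0
Block 3 (1111111): 7 ones → 1
Block 4 (1101001): 4 ones → 1
Block 5 (0000000): 0 ones → 0
Block 6 (0000000): 0 ones → 0
Block 7 (0110001): 3 ones → 0
Block 8 (1111101): 6 ones → 1
Block 9 (1111111): 7 ones → 1
Block 10 (0000100): 1 one → 0

0011000110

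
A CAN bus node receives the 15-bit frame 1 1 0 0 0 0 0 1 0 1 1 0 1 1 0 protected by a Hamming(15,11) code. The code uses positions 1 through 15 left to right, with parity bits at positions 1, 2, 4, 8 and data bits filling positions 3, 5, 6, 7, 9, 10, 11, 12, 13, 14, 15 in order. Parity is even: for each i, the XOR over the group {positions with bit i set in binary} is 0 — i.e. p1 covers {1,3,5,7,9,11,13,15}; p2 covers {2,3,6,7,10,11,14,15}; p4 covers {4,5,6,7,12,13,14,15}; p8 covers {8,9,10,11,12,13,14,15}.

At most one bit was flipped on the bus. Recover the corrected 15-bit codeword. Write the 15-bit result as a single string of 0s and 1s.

110000011110110

s1 (pos 1,3,5,7,9,11,13,15): 1⊕0⊕0⊕0⊕0⊕1⊕1⊕0 = 1
s2 (pos 2,3,6,7,10,11,14,15): 1⊕0⊕0⊕0⊕1⊕1⊕1⊕0 = 0
s4 (pos 4,5,6,7,12,13,14,15): 0⊕0⊕0⊕0⊕0⊕1⊕1⊕0 = 0
s8 (pos 8,9,10,11,12,13,14,15): 1⊕0⊕1⊕1⊕0⊕1⊕1⊕0 = 1
Syndrome s8…s1 = 1001 → error at position 9.
Flip position 9: 110000010110110 → 110000011110110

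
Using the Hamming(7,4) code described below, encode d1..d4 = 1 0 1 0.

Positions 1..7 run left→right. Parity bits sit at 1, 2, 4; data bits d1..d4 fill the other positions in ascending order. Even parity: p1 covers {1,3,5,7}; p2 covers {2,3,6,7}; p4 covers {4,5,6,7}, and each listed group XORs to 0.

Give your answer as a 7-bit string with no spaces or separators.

1011010

Place data at non-parity positions: p1 p2 1 p4 0 1 0
p1 (pos 1,3,5,7): XOR of data positions = 1⊕0⊕0 = 1
p2 (pos 2,3,6,7): XOR of data positions = 1⊕1⊕0 = 0
p4 (pos 4,5,6,7): XOR of data positions = 0⊕1⊕0 = 1
Codeword: 1011010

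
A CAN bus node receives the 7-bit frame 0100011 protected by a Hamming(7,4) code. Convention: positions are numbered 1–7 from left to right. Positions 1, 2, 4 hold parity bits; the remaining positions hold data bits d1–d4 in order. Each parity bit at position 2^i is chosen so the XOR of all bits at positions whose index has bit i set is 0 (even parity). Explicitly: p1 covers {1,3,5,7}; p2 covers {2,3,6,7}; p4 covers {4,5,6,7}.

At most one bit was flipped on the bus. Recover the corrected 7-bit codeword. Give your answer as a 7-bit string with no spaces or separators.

0110011

s1 (pos 1,3,5,7): 0⊕0⊕0⊕1 = 1
s2 (pos 2,3,6,7): 1⊕0⊕1⊕1 = 1
s4 (pos 4,5,6,7): 0⊕0⊕1⊕1 = 0
Syndrome s4…s1 = 011 → error at position 3.
Flip position 3: 0100011 → 0110011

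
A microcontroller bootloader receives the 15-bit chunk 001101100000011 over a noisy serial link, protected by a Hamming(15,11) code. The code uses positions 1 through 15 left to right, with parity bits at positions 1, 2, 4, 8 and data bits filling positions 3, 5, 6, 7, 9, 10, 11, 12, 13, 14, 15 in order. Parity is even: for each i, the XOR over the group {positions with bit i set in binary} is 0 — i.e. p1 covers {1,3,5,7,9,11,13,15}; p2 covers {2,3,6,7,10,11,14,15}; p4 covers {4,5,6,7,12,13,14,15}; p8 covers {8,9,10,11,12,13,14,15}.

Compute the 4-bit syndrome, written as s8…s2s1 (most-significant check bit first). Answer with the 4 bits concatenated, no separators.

s1 (pos 1,3,5,7,9,11,13,15): 0⊕1⊕0⊕1⊕0⊕0⊕0⊕1 = 1
s2 (pos 2,3,6,7,10,11,14,15): 0⊕1⊕1⊕1⊕0⊕0⊕1⊕1 = 1
s4 (pos 4,5,6,7,12,13,14,15): 1⊕0⊕1⊕1⊕0⊕0⊕1⊕1 = 1
s8 (pos 8,9,10,11,12,13,14,15): 0⊕0⊕0⊕0⊕0⊕0⊕1⊕1 = 0
Syndrome s8…s1 = 0111 → error at position 7.

0111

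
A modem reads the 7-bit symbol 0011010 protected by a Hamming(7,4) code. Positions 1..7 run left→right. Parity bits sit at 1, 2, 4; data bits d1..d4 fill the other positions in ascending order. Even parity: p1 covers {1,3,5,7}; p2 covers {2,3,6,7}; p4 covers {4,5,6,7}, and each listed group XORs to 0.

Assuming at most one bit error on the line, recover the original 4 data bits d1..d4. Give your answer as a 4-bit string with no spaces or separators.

1010

s1 (pos 1,3,5,7): 0⊕1⊕0⊕0 = 1
s2 (pos 2,3,6,7): 0⊕1⊕1⊕0 = 0
s4 (pos 4,5,6,7): 1⊕0⊕1⊕0 = 0
Syndrome s4…s1 = 001 → error at position 1.
Flip position 1: 0011010 → 1011010
Read data bits from positions 3,5,6,7: 1010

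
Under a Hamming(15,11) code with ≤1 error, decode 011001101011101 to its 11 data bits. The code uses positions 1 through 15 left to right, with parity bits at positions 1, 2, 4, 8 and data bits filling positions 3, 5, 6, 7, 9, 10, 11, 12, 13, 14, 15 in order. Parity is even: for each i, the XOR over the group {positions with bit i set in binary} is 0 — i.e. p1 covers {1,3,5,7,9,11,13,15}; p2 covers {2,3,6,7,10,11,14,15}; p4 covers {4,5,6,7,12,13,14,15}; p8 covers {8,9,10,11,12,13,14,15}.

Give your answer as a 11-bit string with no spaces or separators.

s1 (pos 1,3,5,7,9,11,13,15): 0⊕1⊕0⊕1⊕1⊕1⊕1⊕1 = 0
s2 (pos 2,3,6,7,10,11,14,15): 1⊕1⊕1⊕1⊕0⊕1⊕0⊕1 = 0
s4 (pos 4,5,6,7,12,13,14,15): 0⊕0⊕1⊕1⊕1⊕1⊕0⊕1 = 1
s8 (pos 8,9,10,11,12,13,14,15): 0⊕1⊕0⊕1⊕1⊕1⊕0⊕1 = 1
Syndrome s8…s1 = 1100 → error at position 12.
Flip position 12: 011001101011101 → 011001101010101
Read data bits from positions 3,5,6,7,9,10,11,12,13,14,15: 10111010101

10111010101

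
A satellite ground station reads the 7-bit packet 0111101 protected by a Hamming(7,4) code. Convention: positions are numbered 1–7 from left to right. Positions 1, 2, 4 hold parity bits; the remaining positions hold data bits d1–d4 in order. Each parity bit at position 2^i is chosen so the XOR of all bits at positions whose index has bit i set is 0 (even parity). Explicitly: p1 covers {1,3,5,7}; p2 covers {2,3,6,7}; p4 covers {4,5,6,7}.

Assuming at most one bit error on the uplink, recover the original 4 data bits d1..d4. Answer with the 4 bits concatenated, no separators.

s1 (pos 1,3,5,7): 0⊕1⊕1⊕1 = 1
s2 (pos 2,3,6,7): 1⊕1⊕0⊕1 = 1
s4 (pos 4,5,6,7): 1⊕1⊕0⊕1 = 1
Syndrome s4…s1 = 111 → error at position 7.
Flip position 7: 0111101 → 0111100
Read data bits from positions 3,5,6,7: 1100

1100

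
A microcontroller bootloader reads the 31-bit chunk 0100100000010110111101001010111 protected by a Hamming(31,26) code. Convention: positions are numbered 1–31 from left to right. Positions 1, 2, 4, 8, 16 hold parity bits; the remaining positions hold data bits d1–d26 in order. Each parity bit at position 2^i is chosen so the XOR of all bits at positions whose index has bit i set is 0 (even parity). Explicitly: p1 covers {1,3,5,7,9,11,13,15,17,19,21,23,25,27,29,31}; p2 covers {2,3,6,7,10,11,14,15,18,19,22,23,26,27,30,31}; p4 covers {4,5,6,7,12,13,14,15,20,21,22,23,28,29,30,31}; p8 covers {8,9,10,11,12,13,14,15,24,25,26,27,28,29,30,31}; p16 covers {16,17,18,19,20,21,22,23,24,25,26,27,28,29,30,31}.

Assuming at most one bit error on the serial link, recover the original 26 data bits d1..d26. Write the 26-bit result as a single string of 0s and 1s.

01100001011111101001010111

s1 (pos 1,3,5,7,9,11,13,15,17,19,21,23,25,27,29,31): 0⊕0⊕1⊕0⊕0⊕0⊕0⊕1⊕1⊕1⊕0⊕0⊕1⊕1⊕1⊕1 = 0
s2 (pos 2,3,6,7,10,11,14,15,18,19,22,23,26,27,30,31): 1⊕0⊕0⊕0⊕0⊕0⊕1⊕1⊕1⊕1⊕1⊕0⊕0⊕1⊕1⊕1 = 1
s4 (pos 4,5,6,7,12,13,14,15,20,21,22,23,28,29,30,31): 0⊕1⊕0⊕0⊕1⊕0⊕1⊕1⊕1⊕0⊕1⊕0⊕0⊕1⊕1⊕1 = 1
s8 (pos 8,9,10,11,12,13,14,15,24,25,26,27,28,29,30,31): 0⊕0⊕0⊕0⊕1⊕0⊕1⊕1⊕0⊕1⊕0⊕1⊕0⊕1⊕1⊕1 = 0
s16 (pos 16,17,18,19,20,21,22,23,24,25,26,27,28,29,30,31): 0⊕1⊕1⊕1⊕1⊕0⊕1⊕0⊕0⊕1⊕0⊕1⊕0⊕1⊕1⊕1 = 0
Syndrome s16…s1 = 00110 → error at position 6.
Flip position 6: 0100100000010110111101001010111 → 0100110000010110111101001010111
Read data bits from positions 3,5,6,7,9,10,11,12,13,14,15,17,18,19,20,21,22,23,24,25,26,27,28,29,30,31: 01100001011111101001010111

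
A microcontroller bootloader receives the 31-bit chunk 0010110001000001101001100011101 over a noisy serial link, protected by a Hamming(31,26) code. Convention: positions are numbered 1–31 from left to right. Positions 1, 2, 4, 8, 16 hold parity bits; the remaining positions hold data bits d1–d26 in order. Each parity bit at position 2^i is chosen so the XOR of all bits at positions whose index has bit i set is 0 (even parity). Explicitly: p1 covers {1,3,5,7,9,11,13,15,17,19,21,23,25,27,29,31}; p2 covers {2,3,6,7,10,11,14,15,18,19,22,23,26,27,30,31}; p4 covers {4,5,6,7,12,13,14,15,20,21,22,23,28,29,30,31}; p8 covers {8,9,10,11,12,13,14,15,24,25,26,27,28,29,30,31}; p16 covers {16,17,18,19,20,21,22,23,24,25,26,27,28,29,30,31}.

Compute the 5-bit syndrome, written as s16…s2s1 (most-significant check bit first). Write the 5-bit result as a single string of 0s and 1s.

s1 (pos 1,3,5,7,9,11,13,15,17,19,21,23,25,27,29,31): 0⊕1⊕1⊕0⊕0⊕0⊕0⊕0⊕1⊕1⊕0⊕1⊕0⊕1⊕1⊕1 = 0
s2 (pos 2,3,6,7,10,11,14,15,18,19,22,23,26,27,30,31): 0⊕1⊕1⊕0⊕1⊕0⊕0⊕0⊕0⊕1⊕1⊕1⊕0⊕1⊕0⊕1 = 0
s4 (pos 4,5,6,7,12,13,14,15,20,21,22,23,28,29,30,31): 0⊕1⊕1⊕0⊕0⊕0⊕0⊕0⊕0⊕0⊕1⊕1⊕1⊕1⊕0⊕1 = 1
s8 (pos 8,9,10,11,12,13,14,15,24,25,26,27,28,29,30,31): 0⊕0⊕1⊕0⊕0⊕0⊕0⊕0⊕0⊕0⊕0⊕1⊕1⊕1⊕0⊕1 = 1
s16 (pos 16,17,18,19,20,21,22,23,24,25,26,27,28,29,30,31): 1⊕1⊕0⊕1⊕0⊕0⊕1⊕1⊕0⊕0⊕0⊕1⊕1⊕1⊕0⊕1 = 1
Syndrome s16…s1 = 11100 → error at position 28.

11100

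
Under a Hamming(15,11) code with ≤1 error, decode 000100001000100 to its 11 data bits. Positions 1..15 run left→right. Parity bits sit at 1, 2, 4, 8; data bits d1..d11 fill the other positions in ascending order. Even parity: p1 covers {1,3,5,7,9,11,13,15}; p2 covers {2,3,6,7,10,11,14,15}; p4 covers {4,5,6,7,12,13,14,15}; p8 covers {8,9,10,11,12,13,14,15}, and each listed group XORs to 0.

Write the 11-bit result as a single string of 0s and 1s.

s1 (pos 1,3,5,7,9,11,13,15): 0⊕0⊕0⊕0⊕1⊕0⊕1⊕0 = 0
s2 (pos 2,3,6,7,10,11,14,15): 0⊕0⊕0⊕0⊕0⊕0⊕0⊕0 = 0
s4 (pos 4,5,6,7,12,13,14,15): 1⊕0⊕0⊕0⊕0⊕1⊕0⊕0 = 0
s8 (pos 8,9,10,11,12,13,14,15): 0⊕1⊕0⊕0⊕0⊕1⊕0⊕0 = 0
Syndrome s8…s1 = 0000 → no error.
Read data bits from positions 3,5,6,7,9,10,11,12,13,14,15: 00001000100

00001000100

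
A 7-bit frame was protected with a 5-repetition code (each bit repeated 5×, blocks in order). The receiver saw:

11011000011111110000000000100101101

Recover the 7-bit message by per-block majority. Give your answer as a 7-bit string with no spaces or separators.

Block 1 (11011): 4 ones → 1
Block 2 (00001): 1 one → 0
Block 3 (11111): 5 ones → 1
Block 4 (10000): 1 one → 0
Block 5 (00000): 0 ones → 0
Block 6 (01001): 2 ones → 0
Block 7 (01101): 3 ones → 1

1010001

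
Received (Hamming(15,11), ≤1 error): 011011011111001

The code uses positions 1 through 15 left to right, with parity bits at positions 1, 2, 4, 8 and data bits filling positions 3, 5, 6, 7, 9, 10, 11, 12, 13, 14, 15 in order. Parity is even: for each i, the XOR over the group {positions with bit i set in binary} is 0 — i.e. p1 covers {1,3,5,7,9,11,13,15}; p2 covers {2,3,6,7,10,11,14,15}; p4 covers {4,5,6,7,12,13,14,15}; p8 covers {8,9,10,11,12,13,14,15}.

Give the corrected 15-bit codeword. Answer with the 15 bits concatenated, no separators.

s1 (pos 1,3,5,7,9,11,13,15): 0⊕1⊕1⊕0⊕1⊕1⊕0⊕1 = 1
s2 (pos 2,3,6,7,10,11,14,15): 1⊕1⊕1⊕0⊕1⊕1⊕0⊕1 = 0
s4 (pos 4,5,6,7,12,13,14,15): 0⊕1⊕1⊕0⊕1⊕0⊕0⊕1 = 0
s8 (pos 8,9,10,11,12,13,14,15): 1⊕1⊕1⊕1⊕1⊕0⊕0⊕1 = 0
Syndrome s8…s1 = 0001 → error at position 1.
Flip position 1: 011011011111001 → 111011011111001

111011011111001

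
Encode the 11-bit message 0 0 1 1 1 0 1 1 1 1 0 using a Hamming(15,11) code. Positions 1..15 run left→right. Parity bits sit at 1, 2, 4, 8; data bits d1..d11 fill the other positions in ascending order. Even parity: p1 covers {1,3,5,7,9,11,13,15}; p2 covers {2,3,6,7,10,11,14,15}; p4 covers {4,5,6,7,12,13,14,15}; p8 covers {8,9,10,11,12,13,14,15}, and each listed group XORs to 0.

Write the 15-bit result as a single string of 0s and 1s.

Place data at non-parity positions: p1 p2 0 p4 0 1 1 p8 1 0 1 1 1 1 0
p1 (pos 1,3,5,7,9,11,13,15): XOR of data positions = 0⊕0⊕1⊕1⊕1⊕1⊕0 = 0
p2 (pos 2,3,6,7,10,11,14,15): XOR of data positions = 0⊕1⊕1⊕0⊕1⊕1⊕0 = 0
p4 (pos 4,5,6,7,12,13,14,15): XOR of data positions = 0⊕1⊕1⊕1⊕1⊕1⊕0 = 1
p8 (pos 8,9,10,11,12,13,14,15): XOR of data positions = 1⊕0⊕1⊕1⊕1⊕1⊕0 = 1
Codeword: 000101111011110

000101111011110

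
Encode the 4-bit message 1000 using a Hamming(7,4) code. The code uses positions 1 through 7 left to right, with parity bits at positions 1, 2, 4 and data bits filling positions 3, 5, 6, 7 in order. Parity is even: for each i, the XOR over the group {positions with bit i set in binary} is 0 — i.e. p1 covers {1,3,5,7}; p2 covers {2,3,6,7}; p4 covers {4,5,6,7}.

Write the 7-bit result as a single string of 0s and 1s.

Place data at non-parity positions: p1 p2 1 p4 0 0 0
p1 (pos 1,3,5,7): XOR of data positions = 1⊕0⊕0 = 1
p2 (pos 2,3,6,7): XOR of data positions = 1⊕0⊕0 = 1
p4 (pos 4,5,6,7): XOR of data positions = 0⊕0⊕0 = 0
Codeword: 1110000

1110000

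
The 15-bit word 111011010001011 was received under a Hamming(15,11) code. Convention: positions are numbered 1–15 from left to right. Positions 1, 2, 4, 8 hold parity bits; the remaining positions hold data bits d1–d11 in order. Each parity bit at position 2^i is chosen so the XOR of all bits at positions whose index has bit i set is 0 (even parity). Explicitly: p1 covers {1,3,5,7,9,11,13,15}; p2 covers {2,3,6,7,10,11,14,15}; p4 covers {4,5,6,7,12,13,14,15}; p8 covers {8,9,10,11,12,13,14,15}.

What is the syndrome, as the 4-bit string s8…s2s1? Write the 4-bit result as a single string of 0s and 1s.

s1 (pos 1,3,5,7,9,11,13,15): 1⊕1⊕1⊕0⊕0⊕0⊕0⊕1 = 0
s2 (pos 2,3,6,7,10,11,14,15): 1⊕1⊕1⊕0⊕0⊕0⊕1⊕1 = 1
s4 (pos 4,5,6,7,12,13,14,15): 0⊕1⊕1⊕0⊕1⊕0⊕1⊕1 = 1
s8 (pos 8,9,10,11,12,13,14,15): 1⊕0⊕0⊕0⊕1⊕0⊕1⊕1 = 0
Syndrome s8…s1 = 0110 → error at position 6.

0110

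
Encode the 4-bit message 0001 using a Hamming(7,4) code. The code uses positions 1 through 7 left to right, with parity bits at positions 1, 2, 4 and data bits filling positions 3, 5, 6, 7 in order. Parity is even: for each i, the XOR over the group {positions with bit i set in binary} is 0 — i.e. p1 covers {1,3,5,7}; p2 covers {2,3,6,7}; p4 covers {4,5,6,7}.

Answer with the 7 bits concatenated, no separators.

Place data at non-parity positions: p1 p2 0 p4 0 0 1
p1 (pos 1,3,5,7): XOR of data positions = 0⊕0⊕1 = 1
p2 (pos 2,3,6,7): XOR of data positions = 0⊕0⊕1 = 1
p4 (pos 4,5,6,7): XOR of data positions = 0⊕0⊕1 = 1
Codeword: 1101001

1101001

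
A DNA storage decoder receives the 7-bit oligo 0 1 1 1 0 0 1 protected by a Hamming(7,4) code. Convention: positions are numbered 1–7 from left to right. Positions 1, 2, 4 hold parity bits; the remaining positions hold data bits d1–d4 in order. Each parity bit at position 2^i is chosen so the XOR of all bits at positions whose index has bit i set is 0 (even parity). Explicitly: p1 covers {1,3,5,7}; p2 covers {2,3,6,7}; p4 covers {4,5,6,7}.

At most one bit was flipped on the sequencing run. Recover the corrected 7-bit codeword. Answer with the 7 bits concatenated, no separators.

0011001

s1 (pos 1,3,5,7): 0⊕1⊕0⊕1 = 0
s2 (pos 2,3,6,7): 1⊕1⊕0⊕1 = 1
s4 (pos 4,5,6,7): 1⊕0⊕0⊕1 = 0
Syndrome s4…s1 = 010 → error at position 2.
Flip position 2: 0111001 → 0011001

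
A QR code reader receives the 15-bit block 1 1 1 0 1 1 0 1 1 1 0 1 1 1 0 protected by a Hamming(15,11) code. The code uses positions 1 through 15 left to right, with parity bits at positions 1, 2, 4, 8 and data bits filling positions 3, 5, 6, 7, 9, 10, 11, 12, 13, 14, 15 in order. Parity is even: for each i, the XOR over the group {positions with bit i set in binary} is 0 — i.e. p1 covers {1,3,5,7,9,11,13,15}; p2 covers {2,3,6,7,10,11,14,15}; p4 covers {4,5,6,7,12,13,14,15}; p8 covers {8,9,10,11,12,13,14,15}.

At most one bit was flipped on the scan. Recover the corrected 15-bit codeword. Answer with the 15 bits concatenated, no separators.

111011111101110

s1 (pos 1,3,5,7,9,11,13,15): 1⊕1⊕1⊕0⊕1⊕0⊕1⊕0 = 1
s2 (pos 2,3,6,7,10,11,14,15): 1⊕1⊕1⊕0⊕1⊕0⊕1⊕0 = 1
s4 (pos 4,5,6,7,12,13,14,15): 0⊕1⊕1⊕0⊕1⊕1⊕1⊕0 = 1
s8 (pos 8,9,10,11,12,13,14,15): 1⊕1⊕1⊕0⊕1⊕1⊕1⊕0 = 0
Syndrome s8…s1 = 0111 → error at position 7.
Flip position 7: 111011011101110 → 111011111101110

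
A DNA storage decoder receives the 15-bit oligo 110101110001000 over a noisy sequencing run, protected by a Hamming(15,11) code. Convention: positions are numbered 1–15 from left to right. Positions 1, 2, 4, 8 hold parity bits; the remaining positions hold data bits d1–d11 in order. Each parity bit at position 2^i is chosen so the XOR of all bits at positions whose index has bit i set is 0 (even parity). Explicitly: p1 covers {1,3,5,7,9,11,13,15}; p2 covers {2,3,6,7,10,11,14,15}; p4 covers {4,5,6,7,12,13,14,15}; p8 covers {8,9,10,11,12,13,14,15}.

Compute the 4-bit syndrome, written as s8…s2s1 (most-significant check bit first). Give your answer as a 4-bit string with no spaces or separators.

s1 (pos 1,3,5,7,9,11,13,15): 1⊕0⊕0⊕1⊕0⊕0⊕0⊕0 = 0
s2 (pos 2,3,6,7,10,11,14,15): 1⊕0⊕1⊕1⊕0⊕0⊕0⊕0 = 1
s4 (pos 4,5,6,7,12,13,14,15): 1⊕0⊕1⊕1⊕1⊕0⊕0⊕0 = 0
s8 (pos 8,9,10,11,12,13,14,15): 1⊕0⊕0⊕0⊕1⊕0⊕0⊕0 = 0
Syndrome s8…s1 = 0010 → error at position 2.

0010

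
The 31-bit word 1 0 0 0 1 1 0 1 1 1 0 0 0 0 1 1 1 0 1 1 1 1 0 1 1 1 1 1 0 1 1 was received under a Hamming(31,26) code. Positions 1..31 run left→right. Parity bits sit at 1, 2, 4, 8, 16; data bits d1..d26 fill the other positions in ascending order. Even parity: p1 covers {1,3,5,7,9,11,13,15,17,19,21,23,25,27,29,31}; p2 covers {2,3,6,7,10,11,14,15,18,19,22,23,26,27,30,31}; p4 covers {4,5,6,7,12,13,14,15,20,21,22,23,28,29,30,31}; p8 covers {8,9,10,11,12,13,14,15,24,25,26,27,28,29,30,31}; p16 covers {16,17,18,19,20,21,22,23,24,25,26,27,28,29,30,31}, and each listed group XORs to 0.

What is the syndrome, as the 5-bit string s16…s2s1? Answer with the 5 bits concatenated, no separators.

11110

s1 (pos 1,3,5,7,9,11,13,15,17,19,21,23,25,27,29,31): 1⊕0⊕1⊕0⊕1⊕0⊕0⊕1⊕1⊕1⊕1⊕0⊕1⊕1⊕0⊕1 = 0
s2 (pos 2,3,6,7,10,11,14,15,18,19,22,23,26,27,30,31): 0⊕0⊕1⊕0⊕1⊕0⊕0⊕1⊕0⊕1⊕1⊕0⊕1⊕1⊕1⊕1 = 1
s4 (pos 4,5,6,7,12,13,14,15,20,21,22,23,28,29,30,31): 0⊕1⊕1⊕0⊕0⊕0⊕0⊕1⊕1⊕1⊕1⊕0⊕1⊕0⊕1⊕1 = 1
s8 (pos 8,9,10,11,12,13,14,15,24,25,26,27,28,29,30,31): 1⊕1⊕1⊕0⊕0⊕0⊕0⊕1⊕1⊕1⊕1⊕1⊕1⊕0⊕1⊕1 = 1
s16 (pos 16,17,18,19,20,21,22,23,24,25,26,27,28,29,30,31): 1⊕1⊕0⊕1⊕1⊕1⊕1⊕0⊕1⊕1⊕1⊕1⊕1⊕0⊕1⊕1 = 1
Syndrome s16…s1 = 11110 → error at position 30.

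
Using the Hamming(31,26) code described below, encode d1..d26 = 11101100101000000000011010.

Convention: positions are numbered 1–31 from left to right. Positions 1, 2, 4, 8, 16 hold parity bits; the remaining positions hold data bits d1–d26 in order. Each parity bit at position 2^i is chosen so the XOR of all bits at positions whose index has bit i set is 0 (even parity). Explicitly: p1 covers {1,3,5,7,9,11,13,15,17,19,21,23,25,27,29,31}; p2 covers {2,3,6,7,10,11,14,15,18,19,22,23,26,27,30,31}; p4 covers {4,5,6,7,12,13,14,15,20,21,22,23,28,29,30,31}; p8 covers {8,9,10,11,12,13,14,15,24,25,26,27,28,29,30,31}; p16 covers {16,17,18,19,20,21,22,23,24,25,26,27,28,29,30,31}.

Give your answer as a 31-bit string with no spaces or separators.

0010110111001011000000000011010

Place data at non-parity positions: p1 p2 1 p4 1 1 0 p8 1 1 0 0 1 0 1 p16 0 0 0 0 0 0 0 0 0 0 1 1 0 1 0
p1 (pos 1,3,5,7,9,11,13,15,17,19,21,23,25,27,29,31): XOR of data positions = 1⊕1⊕0⊕1⊕0⊕1⊕1⊕0⊕0⊕0⊕0⊕0⊕1⊕0⊕0 = 0
p2 (pos 2,3,6,7,10,11,14,15,18,19,22,23,26,27,30,31): XOR of data positions = 1⊕1⊕0⊕1⊕0⊕0⊕1⊕0⊕0⊕0⊕0⊕0⊕1⊕1⊕0 = 0
p4 (pos 4,5,6,7,12,13,14,15,20,21,22,23,28,29,30,31): XOR of data positions = 1⊕1⊕0⊕0⊕1⊕0⊕1⊕0⊕0⊕0⊕0⊕1⊕0⊕1⊕0 = 0
p8 (pos 8,9,10,11,12,13,14,15,24,25,26,27,28,29,30,31): XOR of data positions = 1⊕1⊕0⊕0⊕1⊕0⊕1⊕0⊕0⊕0⊕1⊕1⊕0⊕1⊕0 = 1
p16 (pos 16,17,18,19,20,21,22,23,24,25,26,27,28,29,30,31): XOR of data positions = 0⊕0⊕0⊕0⊕0⊕0⊕0⊕0⊕0⊕0⊕1⊕1⊕0⊕1⊕0 = 1
Codeword: 0010110111001011000000000011010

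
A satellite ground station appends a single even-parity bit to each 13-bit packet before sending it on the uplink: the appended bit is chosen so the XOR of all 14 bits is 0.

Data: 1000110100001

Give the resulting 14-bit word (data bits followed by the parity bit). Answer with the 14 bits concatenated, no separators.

10001101000011

XOR of the 13 data bits: 1⊕0⊕0⊕0⊕1⊕1⊕0⊕1⊕0⊕0⊕0⊕0⊕1 = 1
Parity bit = 1 (so all 14 bits XOR to 0).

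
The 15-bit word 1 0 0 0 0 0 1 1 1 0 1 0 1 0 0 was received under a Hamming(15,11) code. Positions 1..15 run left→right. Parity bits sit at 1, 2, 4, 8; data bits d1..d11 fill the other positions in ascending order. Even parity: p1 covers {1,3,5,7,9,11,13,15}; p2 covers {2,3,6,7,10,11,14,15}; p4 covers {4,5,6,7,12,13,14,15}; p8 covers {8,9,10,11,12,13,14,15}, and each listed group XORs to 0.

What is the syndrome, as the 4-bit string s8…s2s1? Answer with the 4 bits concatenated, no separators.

s1 (pos 1,3,5,7,9,11,13,15): 1⊕0⊕0⊕1⊕1⊕1⊕1⊕0 = 1
s2 (pos 2,3,6,7,10,11,14,15): 0⊕0⊕0⊕1⊕0⊕1⊕0⊕0 = 0
s4 (pos 4,5,6,7,12,13,14,15): 0⊕0⊕0⊕1⊕0⊕1⊕0⊕0 = 0
s8 (pos 8,9,10,11,12,13,14,15): 1⊕1⊕0⊕1⊕0⊕1⊕0⊕0 = 0
Syndrome s8…s1 = 0001 → error at position 1.

0001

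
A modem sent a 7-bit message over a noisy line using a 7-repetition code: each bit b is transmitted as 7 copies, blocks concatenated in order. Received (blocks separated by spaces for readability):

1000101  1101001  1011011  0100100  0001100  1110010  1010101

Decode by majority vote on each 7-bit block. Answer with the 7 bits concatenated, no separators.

0110011

Block 1 (1000101): 3 ones → 0
Block 2 (1101001): 4 ones → 1
Block 3 (1011011): 5 ones → 1
Block 4 (0100100): 2 ones → 0
Block 5 (0001100): 2 ones → 0
Block 6 (1110010): 4 ones → 1
Block 7 (1010101): 4 ones → 1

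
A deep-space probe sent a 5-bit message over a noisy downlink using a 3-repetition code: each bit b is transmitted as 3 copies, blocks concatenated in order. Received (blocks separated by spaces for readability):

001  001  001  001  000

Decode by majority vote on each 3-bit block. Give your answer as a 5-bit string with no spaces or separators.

00000

Block 1 (001): 1 one → 0
Block 2 (001): 1 one → 0
Block 3 (001): 1 one → 0
Block 4 (001): 1 one → 0
Block 5 (000): 0 ones → 0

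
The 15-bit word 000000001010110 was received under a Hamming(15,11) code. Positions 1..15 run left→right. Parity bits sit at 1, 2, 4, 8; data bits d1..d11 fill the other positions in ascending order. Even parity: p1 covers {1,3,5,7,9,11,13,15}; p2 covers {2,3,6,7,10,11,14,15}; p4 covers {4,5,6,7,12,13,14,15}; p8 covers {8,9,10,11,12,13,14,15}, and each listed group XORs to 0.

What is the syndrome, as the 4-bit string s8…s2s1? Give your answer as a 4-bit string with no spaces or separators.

0001

s1 (pos 1,3,5,7,9,11,13,15): 0⊕0⊕0⊕0⊕1⊕1⊕1⊕0 = 1
s2 (pos 2,3,6,7,10,11,14,15): 0⊕0⊕0⊕0⊕0⊕1⊕1⊕0 = 0
s4 (pos 4,5,6,7,12,13,14,15): 0⊕0⊕0⊕0⊕0⊕1⊕1⊕0 = 0
s8 (pos 8,9,10,11,12,13,14,15): 0⊕1⊕0⊕1⊕0⊕1⊕1⊕0 = 0
Syndrome s8…s1 = 0001 → error at position 1.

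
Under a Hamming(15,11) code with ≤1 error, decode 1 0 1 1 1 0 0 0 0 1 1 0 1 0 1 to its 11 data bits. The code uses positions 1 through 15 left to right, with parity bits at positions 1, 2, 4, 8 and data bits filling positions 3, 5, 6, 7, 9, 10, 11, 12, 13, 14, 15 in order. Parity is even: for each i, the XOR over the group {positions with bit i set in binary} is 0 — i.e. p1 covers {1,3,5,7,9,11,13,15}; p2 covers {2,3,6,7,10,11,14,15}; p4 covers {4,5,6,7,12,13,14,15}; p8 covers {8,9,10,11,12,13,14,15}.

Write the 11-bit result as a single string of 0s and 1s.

11000110101

s1 (pos 1,3,5,7,9,11,13,15): 1⊕1⊕1⊕0⊕0⊕1⊕1⊕1 = 0
s2 (pos 2,3,6,7,10,11,14,15): 0⊕1⊕0⊕0⊕1⊕1⊕0⊕1 = 0
s4 (pos 4,5,6,7,12,13,14,15): 1⊕1⊕0⊕0⊕0⊕1⊕0⊕1 = 0
s8 (pos 8,9,10,11,12,13,14,15): 0⊕0⊕1⊕1⊕0⊕1⊕0⊕1 = 0
Syndrome s8…s1 = 0000 → no error.
Read data bits from positions 3,5,6,7,9,10,11,12,13,14,15: 11000110101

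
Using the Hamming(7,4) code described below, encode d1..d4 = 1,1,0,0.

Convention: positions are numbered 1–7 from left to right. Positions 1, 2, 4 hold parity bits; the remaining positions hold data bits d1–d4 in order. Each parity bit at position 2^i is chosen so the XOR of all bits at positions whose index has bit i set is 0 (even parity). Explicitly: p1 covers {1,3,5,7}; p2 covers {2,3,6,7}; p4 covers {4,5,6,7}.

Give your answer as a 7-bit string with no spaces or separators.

Place data at non-parity positions: p1 p2 1 p4 1 0 0
p1 (pos 1,3,5,7): XOR of data positions = 1⊕1⊕0 = 0
p2 (pos 2,3,6,7): XOR of data positions = 1⊕0⊕0 = 1
p4 (pos 4,5,6,7): XOR of data positions = 1⊕0⊕0 = 1
Codeword: 0111100

0111100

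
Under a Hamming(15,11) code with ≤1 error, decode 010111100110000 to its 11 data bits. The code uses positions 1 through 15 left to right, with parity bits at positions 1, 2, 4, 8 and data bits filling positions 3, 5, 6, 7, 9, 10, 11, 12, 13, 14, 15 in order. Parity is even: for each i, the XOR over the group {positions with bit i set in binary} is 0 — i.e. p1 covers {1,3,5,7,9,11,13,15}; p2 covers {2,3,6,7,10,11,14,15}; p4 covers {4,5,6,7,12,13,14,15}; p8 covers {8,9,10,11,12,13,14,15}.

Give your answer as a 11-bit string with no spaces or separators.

11110110000

s1 (pos 1,3,5,7,9,11,13,15): 0⊕0⊕1⊕1⊕0⊕1⊕0⊕0 = 1
s2 (pos 2,3,6,7,10,11,14,15): 1⊕0⊕1⊕1⊕1⊕1⊕0⊕0 = 1
s4 (pos 4,5,6,7,12,13,14,15): 1⊕1⊕1⊕1⊕0⊕0⊕0⊕0 = 0
s8 (pos 8,9,10,11,12,13,14,15): 0⊕0⊕1⊕1⊕0⊕0⊕0⊕0 = 0
Syndrome s8…s1 = 0011 → error at position 3.
Flip position 3: 010111100110000 → 011111100110000
Read data bits from positions 3,5,6,7,9,10,11,12,13,14,15: 11110110000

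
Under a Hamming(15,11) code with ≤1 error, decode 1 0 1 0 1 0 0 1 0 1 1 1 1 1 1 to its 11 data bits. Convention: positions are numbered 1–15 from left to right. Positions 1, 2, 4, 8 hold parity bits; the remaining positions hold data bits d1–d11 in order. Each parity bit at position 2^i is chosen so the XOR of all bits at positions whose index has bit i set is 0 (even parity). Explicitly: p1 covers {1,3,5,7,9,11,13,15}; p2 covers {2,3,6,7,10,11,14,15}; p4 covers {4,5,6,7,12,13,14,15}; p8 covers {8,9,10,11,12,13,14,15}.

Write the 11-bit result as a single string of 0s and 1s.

s1 (pos 1,3,5,7,9,11,13,15): 1⊕1⊕1⊕0⊕0⊕1⊕1⊕1 = 0
s2 (pos 2,3,6,7,10,11,14,15): 0⊕1⊕0⊕0⊕1⊕1⊕1⊕1 = 1
s4 (pos 4,5,6,7,12,13,14,15): 0⊕1⊕0⊕0⊕1⊕1⊕1⊕1 = 1
s8 (pos 8,9,10,11,12,13,14,15): 1⊕0⊕1⊕1⊕1⊕1⊕1⊕1 = 1
Syndrome s8…s1 = 1110 → error at position 14.
Flip position 14: 101010010111111 → 101010010111101
Read data bits from positions 3,5,6,7,9,10,11,12,13,14,15: 11000111101

11000111101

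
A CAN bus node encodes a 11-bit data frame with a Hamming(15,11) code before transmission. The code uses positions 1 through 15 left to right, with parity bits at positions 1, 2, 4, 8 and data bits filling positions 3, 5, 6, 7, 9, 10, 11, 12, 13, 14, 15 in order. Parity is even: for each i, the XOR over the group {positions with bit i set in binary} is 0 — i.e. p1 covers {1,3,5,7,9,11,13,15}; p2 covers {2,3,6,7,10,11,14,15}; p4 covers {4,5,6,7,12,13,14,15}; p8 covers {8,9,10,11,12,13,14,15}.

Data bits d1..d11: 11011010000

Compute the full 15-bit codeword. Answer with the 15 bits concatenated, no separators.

111010101010000

Place data at non-parity positions: p1 p2 1 p4 1 0 1 p8 1 0 1 0 0 0 0
p1 (pos 1,3,5,7,9,11,13,15): XOR of data positions = 1⊕1⊕1⊕1⊕1⊕0⊕0 = 1
p2 (pos 2,3,6,7,10,11,14,15): XOR of data positions = 1⊕0⊕1⊕0⊕1⊕0⊕0 = 1
p4 (pos 4,5,6,7,12,13,14,15): XOR of data positions = 1⊕0⊕1⊕0⊕0⊕0⊕0 = 0
p8 (pos 8,9,10,11,12,13,14,15): XOR of data positions = 1⊕0⊕1⊕0⊕0⊕0⊕0 = 0
Codeword: 111010101010000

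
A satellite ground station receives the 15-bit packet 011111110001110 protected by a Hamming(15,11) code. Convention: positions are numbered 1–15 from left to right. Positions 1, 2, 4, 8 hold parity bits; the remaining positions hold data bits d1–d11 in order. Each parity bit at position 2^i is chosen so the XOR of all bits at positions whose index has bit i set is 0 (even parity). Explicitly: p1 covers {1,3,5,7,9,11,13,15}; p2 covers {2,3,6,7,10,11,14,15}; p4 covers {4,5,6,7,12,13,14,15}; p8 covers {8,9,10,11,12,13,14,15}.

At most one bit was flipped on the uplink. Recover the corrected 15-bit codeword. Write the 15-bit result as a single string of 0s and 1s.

011110110001110

s1 (pos 1,3,5,7,9,11,13,15): 0⊕1⊕1⊕1⊕0⊕0⊕1⊕0 = 0
s2 (pos 2,3,6,7,10,11,14,15): 1⊕1⊕1⊕1⊕0⊕0⊕1⊕0 = 1
s4 (pos 4,5,6,7,12,13,14,15): 1⊕1⊕1⊕1⊕1⊕1⊕1⊕0 = 1
s8 (pos 8,9,10,11,12,13,14,15): 1⊕0⊕0⊕0⊕1⊕1⊕1⊕0 = 0
Syndrome s8…s1 = 0110 → error at position 6.
Flip position 6: 011111110001110 → 011110110001110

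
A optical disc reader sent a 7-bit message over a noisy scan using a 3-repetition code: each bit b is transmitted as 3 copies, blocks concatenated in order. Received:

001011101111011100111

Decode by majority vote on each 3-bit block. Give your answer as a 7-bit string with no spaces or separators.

0111101

Block 1 (001): 1 one → 0
Block 2 (011): 2 ones → 1
Block 3 (101): 2 ones → 1
Block 4 (111): 3 ones → 1
Block 5 (011): 2 ones → 1
Block 6 (100): 1 one → 0
Block 7 (111): 3 ones → 1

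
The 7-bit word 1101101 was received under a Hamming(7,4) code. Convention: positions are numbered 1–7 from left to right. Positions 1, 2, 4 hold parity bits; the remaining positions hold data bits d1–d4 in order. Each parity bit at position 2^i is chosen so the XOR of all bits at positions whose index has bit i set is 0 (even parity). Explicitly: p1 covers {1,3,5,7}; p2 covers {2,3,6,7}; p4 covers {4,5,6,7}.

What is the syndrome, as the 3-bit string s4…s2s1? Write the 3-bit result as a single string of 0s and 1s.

s1 (pos 1,3,5,7): 1⊕0⊕1⊕1 = 1
s2 (pos 2,3,6,7): 1⊕0⊕0⊕1 = 0
s4 (pos 4,5,6,7): 1⊕1⊕0⊕1 = 1
Syndrome s4…s1 = 101 → error at position 5.

101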